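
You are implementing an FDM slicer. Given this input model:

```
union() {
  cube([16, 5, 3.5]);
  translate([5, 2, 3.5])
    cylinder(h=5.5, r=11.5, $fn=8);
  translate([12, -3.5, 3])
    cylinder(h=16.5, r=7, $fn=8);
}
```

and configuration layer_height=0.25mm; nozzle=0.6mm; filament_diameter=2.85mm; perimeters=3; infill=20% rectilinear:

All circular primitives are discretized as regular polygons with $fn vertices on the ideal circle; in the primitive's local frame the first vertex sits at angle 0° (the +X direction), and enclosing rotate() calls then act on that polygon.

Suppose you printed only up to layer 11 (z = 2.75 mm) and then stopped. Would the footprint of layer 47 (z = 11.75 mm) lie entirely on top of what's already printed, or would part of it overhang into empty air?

Compare the two slices. At z = 2.75: the cube (footprint 16×5) is included at this height (area 80.00 mm²); the cylinder at (5, 2) is absent (z outside [3.5, 9]); the cylinder at (12, -3.5) does not reach this height (z outside [3, 19.5]); Combining (union): only the 16×5 cube is present, so the union is just that shape — area = 80.00 mm². At z = 11.75: the cube is not intersected at this z (z outside [0, 3.5]); the cylinder at (5, 2) is absent (z outside [3.5, 9]); the r=7 cylinder at (12, -3.5) contributes a regular 8-gon of circumradius 7 (area = (8/2)·7.000²·sin(360°/8) = 138.59 mm²); Taking the union: only the r=7 cylinder at (12, -3.5) is present, so the union is just that shape — area = 138.59 mm². Checking containment: at z = 11.75 the cross-section extends beyond the z = 2.75 cross-section by about 115.22 mm².

part overhangs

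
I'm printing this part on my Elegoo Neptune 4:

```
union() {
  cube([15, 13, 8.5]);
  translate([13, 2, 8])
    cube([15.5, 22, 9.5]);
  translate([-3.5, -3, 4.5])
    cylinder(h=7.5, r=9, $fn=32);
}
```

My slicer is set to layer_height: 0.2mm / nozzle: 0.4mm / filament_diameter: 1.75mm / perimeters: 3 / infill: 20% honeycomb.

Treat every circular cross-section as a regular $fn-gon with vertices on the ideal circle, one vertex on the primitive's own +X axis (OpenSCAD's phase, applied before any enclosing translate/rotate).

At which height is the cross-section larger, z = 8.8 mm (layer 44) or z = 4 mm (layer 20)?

Layer 44 (z = 8.8): the cube is absent (z outside [0, 8.5]); the cube at (13, 2) (footprint 15.5×22) is included at this height (area 341.00 mm²); the cylinder at (-3.5, -3): section is a regular 32-gon, circumradius r=9 (area = (32/2)·9.000²·sin(360°/32) = 252.84 mm²); Taking the union: the 2 present regions are separate (no shared area or edge), so areas and boundary lengths simply add and each stays a separate island — area = 593.84 mm². So its area = 593.84 mm². Layer 20 (z = 4): the 15×13 cube contributes its full rectangle (area 195.00 mm²); the cube at (13, 2) is absent (z outside [8, 17.5]); the cylinder at (-3.5, -3) does not reach this height (z outside [4.5, 12]); Combining (union): only the 15×13 cube is present, so the union is just that shape — area = 195.00 mm². So its area = 195.00 mm². Layer 44 is larger (593.84 vs 195.00 mm²).

layer 44 (z = 8.8 mm)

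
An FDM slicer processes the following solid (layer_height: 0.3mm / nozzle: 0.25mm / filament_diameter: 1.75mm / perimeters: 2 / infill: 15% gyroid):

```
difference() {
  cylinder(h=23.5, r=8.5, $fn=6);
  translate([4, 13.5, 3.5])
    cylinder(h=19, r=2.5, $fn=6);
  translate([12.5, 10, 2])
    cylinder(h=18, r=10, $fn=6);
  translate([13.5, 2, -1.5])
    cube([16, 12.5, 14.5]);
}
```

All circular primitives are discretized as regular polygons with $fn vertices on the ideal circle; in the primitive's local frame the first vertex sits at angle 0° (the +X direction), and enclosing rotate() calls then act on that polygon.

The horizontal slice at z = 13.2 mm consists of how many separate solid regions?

At z = 13.2 mm: the cylinder: section is a regular 6-gon, circumradius r=8.5; the r=2.5 cylinder at (4, 13.5) gives a regular 6-gon of circumradius 2.5 (constant along its height); the r=10 cylinder at (12.5, 10) gives a regular 6-gon of circumradius 10 (constant along its height); the cube at (13.5, 2) does not reach this height (z outside [-1.5, 13]); Subtracting the remaining from the first: starting from the r=8.5 cylinder, the r=2.5 cylinder at (4, 13.5) misses the remaining region (no effect); the r=10 cylinder at (12.5, 10) partially overlaps it — only the 1.36 mm² overlap (of its 259.81 mm²) is removed, clipping the outline — 1 connected region. The result has 1 disconnected region.

1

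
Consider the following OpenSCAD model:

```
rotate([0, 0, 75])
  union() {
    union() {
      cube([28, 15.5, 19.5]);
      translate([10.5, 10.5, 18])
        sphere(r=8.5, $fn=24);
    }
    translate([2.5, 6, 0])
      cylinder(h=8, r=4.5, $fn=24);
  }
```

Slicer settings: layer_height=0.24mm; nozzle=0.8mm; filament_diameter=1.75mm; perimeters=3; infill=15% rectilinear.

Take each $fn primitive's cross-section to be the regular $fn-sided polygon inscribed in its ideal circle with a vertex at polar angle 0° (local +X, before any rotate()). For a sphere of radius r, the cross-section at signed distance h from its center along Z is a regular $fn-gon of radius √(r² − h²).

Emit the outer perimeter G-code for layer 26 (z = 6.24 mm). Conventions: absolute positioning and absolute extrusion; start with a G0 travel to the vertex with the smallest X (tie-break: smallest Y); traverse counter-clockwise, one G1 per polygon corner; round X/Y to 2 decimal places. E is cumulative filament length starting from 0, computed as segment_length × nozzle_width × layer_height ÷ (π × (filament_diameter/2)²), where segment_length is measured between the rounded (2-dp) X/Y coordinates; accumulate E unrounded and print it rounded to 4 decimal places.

G0 X-14.97 Y4.01 Z6.24
G1 X-9.37 Y2.51 E0.4628
G1 X-9.05 Y1.72 E0.5308
G1 X-8.33 Y0.79 E0.6247
G1 X-7.40 Y0.07 E0.7186
G1 X-6.31 Y-0.38 E0.8127
G1 X-5.15 Y-0.53 E0.9061
G1 X-3.98 Y-0.38 E1.0002
G1 X-2.90 Y0.07 E1.0936
G1 X-2.22 Y0.59 E1.1620
G1 X0.00 Y0.00 E1.3453
G1 X7.25 Y27.05 E3.5808
G1 X-7.72 Y31.06 E4.8179
G1 X-14.97 Y4.01 E7.0533

At z = 6.24 mm: the 28×15.5 cube contributes its full rectangle; the sphere at (10.5, 10.5) is not intersected at this z (|z−center|=11.760 > r=8.5); Merging all regions: only the 28×15.5 cube is present, so the union is just that shape — 1 connected region; the r=4.5 cylinder at (2.5, 6) contributes a regular 24-gon of circumradius 4.5; Combining (union): the regions partially overlap (shared area 52.60 mm²), so overlapping operands fuse into one piece — 1 connected region; (rotated 75° about Z; rotation is an isometry so areas/perimeters/island counts are preserved). The outline is a single polygon with 13 vertices. Extrusion per mm of travel: 0.8 × 0.24 / (π × 0.875²) = 0.079824. Accumulating E over each segment gives final E = 7.0533.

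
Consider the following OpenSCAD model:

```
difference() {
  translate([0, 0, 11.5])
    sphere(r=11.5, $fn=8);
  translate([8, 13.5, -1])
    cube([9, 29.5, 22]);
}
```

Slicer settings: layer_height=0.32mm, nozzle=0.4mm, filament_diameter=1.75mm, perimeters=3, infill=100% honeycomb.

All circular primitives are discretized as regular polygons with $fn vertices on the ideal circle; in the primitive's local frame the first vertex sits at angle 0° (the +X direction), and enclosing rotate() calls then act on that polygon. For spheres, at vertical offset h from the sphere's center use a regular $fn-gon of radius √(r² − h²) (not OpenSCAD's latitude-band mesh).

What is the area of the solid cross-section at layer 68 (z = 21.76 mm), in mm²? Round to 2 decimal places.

76.32 mm²

At z = 21.76 mm: the sphere: section is a regular 8-gon, circumradius = √(r²−h²) = √(11.5²−10.26²) = 5.194 (area = (8/2)·5.194²·sin(360°/8) = 76.32 mm²); the cube at (8, 13.5) is absent (z outside [-1, 21]); Taking the first minus the rest: none of the subtracted shapes is present at this height, so the r=11.5 sphere is unchanged — area = 76.32 mm². Overall, the cross-section is a single solid region. Net area = 76.32 mm².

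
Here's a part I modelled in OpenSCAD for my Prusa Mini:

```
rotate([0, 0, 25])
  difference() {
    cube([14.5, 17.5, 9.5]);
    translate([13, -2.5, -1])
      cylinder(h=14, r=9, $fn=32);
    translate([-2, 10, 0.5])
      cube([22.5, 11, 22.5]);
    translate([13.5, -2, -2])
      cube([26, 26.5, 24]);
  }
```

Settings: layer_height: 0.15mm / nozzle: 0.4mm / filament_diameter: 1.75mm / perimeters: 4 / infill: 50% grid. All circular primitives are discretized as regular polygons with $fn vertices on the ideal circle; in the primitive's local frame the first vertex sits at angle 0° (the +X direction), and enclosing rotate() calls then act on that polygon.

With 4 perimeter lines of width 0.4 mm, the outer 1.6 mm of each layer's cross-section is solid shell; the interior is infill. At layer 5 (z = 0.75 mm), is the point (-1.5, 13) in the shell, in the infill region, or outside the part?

At z = 0.75 mm: the 14.5×17.5 cube contributes its full rectangle; the r=9 cylinder at (13, -2.5) contributes a regular 32-gon of circumradius 9; the cube at (-2, 10) is present — its section is the full 22.5×11 rectangle; the cube at (13.5, -2) (footprint 26×26.5) is included at this height; After the difference (first − rest): starting from the 14.5×17.5 cube, the r=9 cylinder at (13, -2.5) partially overlaps it — only the 50.71 mm² overlap (of its 252.84 mm²) is removed, clipping the outline; the 22.5×11 cube at (-2, 10) partially overlaps it — only the 108.75 mm² overlap (of its 247.50 mm²) is removed, clipping the outline; the 26×26.5 cube at (13.5, -2) partially overlaps it — only the 3.60 mm² overlap (of its 689.00 mm²) is removed, clipping the outline — 1 connected region; (rotated 25° about Z; rotation is an isometry so areas/perimeters/island counts are preserved). Overall, the cross-section is a single solid region. Undo the 25° rotation: the query point maps to (4.135, 12.416) in the un-rotated model frame. The nearest boundary edge runs (0.00, 10.00)→(13.50, 10.00); distance from the point to it = 2.42 mm. The point is not inside any of the regions above, so it lies outside the cross-section (2.42 mm from the nearest boundary).

outside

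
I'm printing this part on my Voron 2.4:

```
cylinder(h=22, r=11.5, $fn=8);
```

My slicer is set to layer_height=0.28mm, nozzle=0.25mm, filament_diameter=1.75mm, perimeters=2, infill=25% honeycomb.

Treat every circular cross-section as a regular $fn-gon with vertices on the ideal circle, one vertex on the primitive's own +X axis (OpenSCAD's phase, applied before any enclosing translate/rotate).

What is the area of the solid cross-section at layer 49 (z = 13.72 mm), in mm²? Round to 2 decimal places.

At z = 13.72 mm: the cylinder: section is a regular 8-gon, circumradius r=11.5 (area = (8/2)·11.500²·sin(360°/8) = 374.06 mm²). Overall, the cross-section is a single solid region. Net area = 374.06 mm².

374.06 mm²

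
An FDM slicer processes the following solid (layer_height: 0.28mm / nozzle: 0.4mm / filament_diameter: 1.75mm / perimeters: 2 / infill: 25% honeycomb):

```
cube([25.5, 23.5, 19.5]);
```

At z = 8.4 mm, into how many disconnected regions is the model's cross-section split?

1

At z = 8.4 mm: the cube (footprint 25.5×23.5) is included at this height. The result has 1 disconnected region.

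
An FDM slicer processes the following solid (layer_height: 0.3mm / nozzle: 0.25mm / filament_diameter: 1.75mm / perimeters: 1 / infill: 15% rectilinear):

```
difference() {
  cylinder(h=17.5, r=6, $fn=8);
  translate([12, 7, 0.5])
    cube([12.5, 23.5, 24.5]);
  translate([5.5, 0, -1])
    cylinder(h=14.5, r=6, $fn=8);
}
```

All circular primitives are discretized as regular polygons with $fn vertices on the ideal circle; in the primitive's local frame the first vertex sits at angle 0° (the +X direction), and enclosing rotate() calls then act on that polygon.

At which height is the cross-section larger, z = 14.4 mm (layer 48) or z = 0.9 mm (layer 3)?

layer 48 (z = 14.4 mm)

Layer 48 (z = 14.4): the r=6 cylinder contributes a regular 8-gon of circumradius 6 (area = (8/2)·6.000²·sin(360°/8) = 101.82 mm²); the 12.5×23.5 cube at (12, 7) contributes its full rectangle (area 293.75 mm²); the cylinder at (5.5, 0) does not reach this height (z outside [-1, 13.5]); Taking the first minus the rest: starting from the r=6 cylinder (101.82 mm²), the 12.5×23.5 cube at (12, 7) misses the remaining region (no effect) — area = 101.82 mm². So its area = 101.82 mm². Layer 3 (z = 0.9): the cylinder: section is a regular 8-gon, circumradius r=6 (area = (8/2)·6.000²·sin(360°/8) = 101.82 mm²); the 12.5×23.5 cube at (12, 7) contributes its full rectangle (area 293.75 mm²); the r=6 cylinder at (5.5, 0) gives a regular 8-gon of circumradius 6 (constant along its height) (area = (8/2)·6.000²·sin(360°/8) = 101.82 mm²); After the difference (first − rest): starting from the r=6 cylinder (101.82 mm²), the 12.5×23.5 cube at (12, 7) misses the remaining region (no effect); the r=6 cylinder at (5.5, 0) partially overlaps it — only the 42.09 mm² overlap (of its 101.82 mm²) is removed, clipping the outline — area = 59.74 mm². So its area = 59.74 mm². Layer 48 is larger (101.82 vs 59.74 mm²).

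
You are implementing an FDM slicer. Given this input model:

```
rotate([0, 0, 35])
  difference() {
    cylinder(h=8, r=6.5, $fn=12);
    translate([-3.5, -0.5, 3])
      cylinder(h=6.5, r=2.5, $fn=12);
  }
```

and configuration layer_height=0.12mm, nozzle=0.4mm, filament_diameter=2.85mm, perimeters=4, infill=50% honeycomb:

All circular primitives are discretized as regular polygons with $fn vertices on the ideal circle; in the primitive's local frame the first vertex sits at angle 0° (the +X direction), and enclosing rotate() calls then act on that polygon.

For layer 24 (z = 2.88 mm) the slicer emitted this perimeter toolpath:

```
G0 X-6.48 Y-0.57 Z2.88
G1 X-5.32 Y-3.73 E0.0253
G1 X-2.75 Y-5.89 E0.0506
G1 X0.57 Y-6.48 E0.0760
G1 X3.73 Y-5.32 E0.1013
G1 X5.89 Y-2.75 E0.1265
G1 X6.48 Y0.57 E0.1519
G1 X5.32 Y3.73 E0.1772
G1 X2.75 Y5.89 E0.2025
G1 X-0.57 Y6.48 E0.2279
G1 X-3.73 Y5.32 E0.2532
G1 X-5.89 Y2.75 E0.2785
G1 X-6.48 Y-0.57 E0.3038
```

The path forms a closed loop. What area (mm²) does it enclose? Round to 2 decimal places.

126.79 mm²

Apply the shoelace formula to the sequence of (X, Y) vertices; enclosed area = 126.79 mm².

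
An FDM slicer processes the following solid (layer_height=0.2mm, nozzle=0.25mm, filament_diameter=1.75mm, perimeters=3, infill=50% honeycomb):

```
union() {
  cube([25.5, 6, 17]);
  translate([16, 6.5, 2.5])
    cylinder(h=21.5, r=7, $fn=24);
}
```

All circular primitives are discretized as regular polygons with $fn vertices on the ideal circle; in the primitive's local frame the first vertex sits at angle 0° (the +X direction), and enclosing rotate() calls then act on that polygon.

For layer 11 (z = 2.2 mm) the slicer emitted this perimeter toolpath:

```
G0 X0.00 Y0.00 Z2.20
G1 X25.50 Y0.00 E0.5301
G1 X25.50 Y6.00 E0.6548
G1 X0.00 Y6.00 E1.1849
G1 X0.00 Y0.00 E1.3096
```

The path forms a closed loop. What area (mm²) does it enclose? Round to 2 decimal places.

Apply the shoelace formula to the sequence of (X, Y) vertices; enclosed area = 153.00 mm².

153.00 mm²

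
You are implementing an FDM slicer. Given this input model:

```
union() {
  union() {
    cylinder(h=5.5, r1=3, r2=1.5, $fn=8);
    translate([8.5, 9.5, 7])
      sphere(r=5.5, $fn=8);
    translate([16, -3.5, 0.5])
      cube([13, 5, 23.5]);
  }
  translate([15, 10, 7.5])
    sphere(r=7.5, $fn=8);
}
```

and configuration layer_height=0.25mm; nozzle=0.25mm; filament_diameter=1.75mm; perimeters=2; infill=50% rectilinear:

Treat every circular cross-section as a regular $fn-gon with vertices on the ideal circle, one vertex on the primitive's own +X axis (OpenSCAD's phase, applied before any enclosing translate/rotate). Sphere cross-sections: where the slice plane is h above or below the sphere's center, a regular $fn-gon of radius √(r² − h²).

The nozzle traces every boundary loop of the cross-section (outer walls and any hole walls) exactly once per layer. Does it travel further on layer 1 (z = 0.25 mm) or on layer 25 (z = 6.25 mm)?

Layer 1 (z = 0.25): the cone (r1=3→r2=1.5) has section circumradius 2.932 here — a regular 8-gon (perimeter = 2·8·2.932·sin(180°/8) = 17.95 mm); the sphere at (8.5, 9.5) is absent (|z−center|=6.750 > r=5.5); the cube at (16, -3.5) is not intersected at this z (z outside [0.5, 24]); Taking the union: only the cone is present, so the union is just that shape — boundary = 17.95 mm; the sphere at (15, 10): section is a regular 8-gon, circumradius = √(r²−h²) = √(7.5²−7.25²) = 1.920 (perimeter = 2·8·1.920·sin(180°/8) = 11.76 mm); Combining (union): the 2 present regions are separate (no shared area or edge), so areas and boundary lengths simply add and each stays a separate island — boundary = 29.71 mm. So its perimeter = 29.71 mm. Layer 25 (z = 6.25): the cone is not intersected at this z (z outside [0, 5.5]); the r=5.5 sphere at (8.5, 9.5) slices to a regular 8-gon of circumradius 5.449 (√(r²−h²) with h=0.75 from center) (perimeter = 2·8·5.449·sin(180°/8) = 33.36 mm); the cube at (16, -3.5) is present — its section is the full 13×5 rectangle (perimeter 36.00 mm); Taking the union: the 2 present regions are separate (no shared area or edge), so areas and boundary lengths simply add and each stays a separate island — boundary = 69.36 mm; the sphere at (15, 10): section is a regular 8-gon, circumradius = √(r²−h²) = √(7.5²−1.25²) = 7.395 (perimeter = 2·8·7.395·sin(180°/8) = 45.28 mm); Merging all regions: the regions partially overlap (shared area 39.99 mm²), so the edge portions inside another operand are dropped and the merged outline is re-measured after clipping — boundary = 89.83 mm. So its perimeter = 89.83 mm. Layer 25 is larger (89.83 vs 29.71 mm).

layer 25 (z = 6.25 mm)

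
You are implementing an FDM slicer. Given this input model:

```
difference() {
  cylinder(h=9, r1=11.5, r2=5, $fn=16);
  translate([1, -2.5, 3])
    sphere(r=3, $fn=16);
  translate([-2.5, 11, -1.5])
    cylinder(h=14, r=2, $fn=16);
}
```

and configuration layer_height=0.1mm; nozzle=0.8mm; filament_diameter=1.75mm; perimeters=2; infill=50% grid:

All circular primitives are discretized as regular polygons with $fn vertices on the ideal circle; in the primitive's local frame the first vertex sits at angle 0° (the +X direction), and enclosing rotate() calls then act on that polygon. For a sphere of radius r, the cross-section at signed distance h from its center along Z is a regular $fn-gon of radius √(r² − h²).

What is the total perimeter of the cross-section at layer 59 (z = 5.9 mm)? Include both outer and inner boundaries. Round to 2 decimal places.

49.99 mm

At z = 5.9 mm: the cone (r1=11.5→r2=5) has section circumradius 7.239 here — a regular 16-gon (perimeter = 2·16·7.239·sin(180°/16) = 45.19 mm); the sphere at (1, -2.5): section is a regular 16-gon, circumradius = √(r²−h²) = √(3²−2.9²) = 0.768 (perimeter = 2·16·0.768·sin(180°/16) = 4.80 mm); the r=2 cylinder at (-2.5, 11) contributes a regular 16-gon of circumradius 2 (perimeter = 2·16·2.000·sin(180°/16) = 12.49 mm); Taking the first minus the rest: starting from the cone, the r=3 sphere at (1, -2.5) lies wholly inside it (removes its full 1.81 mm² and its 4.80 mm outline becomes a hole wall); the r=2 cylinder at (-2.5, 11) misses the remaining region (no effect) — boundary (outer + 1 inner loop) = 49.99 mm. Overall, the cross-section is one region with 1 hole. Total boundary length (outer + inner) = 49.99 mm.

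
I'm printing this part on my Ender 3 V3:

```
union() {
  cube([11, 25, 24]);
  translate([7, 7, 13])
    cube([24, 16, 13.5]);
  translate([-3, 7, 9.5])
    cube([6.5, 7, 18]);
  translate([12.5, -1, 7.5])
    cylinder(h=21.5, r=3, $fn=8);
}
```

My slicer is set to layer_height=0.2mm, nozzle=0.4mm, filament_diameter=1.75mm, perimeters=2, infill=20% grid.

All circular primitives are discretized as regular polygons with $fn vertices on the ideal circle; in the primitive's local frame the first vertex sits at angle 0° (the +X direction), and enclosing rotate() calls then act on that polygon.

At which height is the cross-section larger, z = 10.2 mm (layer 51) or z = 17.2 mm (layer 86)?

layer 86 (z = 17.2 mm)

Layer 51 (z = 10.2): the cube (footprint 11×25) is included at this height (area 275.00 mm²); the cube at (7, 7) is absent (z outside [13, 26.5]); the cube at (-3, 7) is present — its section is the full 6.5×7 rectangle (area 45.50 mm²); the r=3 cylinder at (12.5, -1) contributes a regular 8-gon of circumradius 3 (area = (8/2)·3.000²·sin(360°/8) = 25.46 mm²); Taking the union: the regions partially overlap — summed areas 345.96 mm² minus the doubly-counted overlap 25.54 mm² gives 320.42 mm² — area = 320.42 mm². So its area = 320.42 mm². Layer 86 (z = 17.2): the 11×25 cube contributes its full rectangle (area 275.00 mm²); the cube at (7, 7) (footprint 24×16) is included at this height (area 384.00 mm²); the cube at (-3, 7) is present — its section is the full 6.5×7 rectangle (area 45.50 mm²); the cylinder at (12.5, -1): section is a regular 8-gon, circumradius r=3 (area = (8/2)·3.000²·sin(360°/8) = 25.46 mm²); Combining (union): the regions partially overlap — summed areas 729.96 mm² minus the doubly-counted overlap 89.54 mm² gives 640.42 mm² — area = 640.42 mm². So its area = 640.42 mm². Layer 86 is larger (640.42 vs 320.42 mm²).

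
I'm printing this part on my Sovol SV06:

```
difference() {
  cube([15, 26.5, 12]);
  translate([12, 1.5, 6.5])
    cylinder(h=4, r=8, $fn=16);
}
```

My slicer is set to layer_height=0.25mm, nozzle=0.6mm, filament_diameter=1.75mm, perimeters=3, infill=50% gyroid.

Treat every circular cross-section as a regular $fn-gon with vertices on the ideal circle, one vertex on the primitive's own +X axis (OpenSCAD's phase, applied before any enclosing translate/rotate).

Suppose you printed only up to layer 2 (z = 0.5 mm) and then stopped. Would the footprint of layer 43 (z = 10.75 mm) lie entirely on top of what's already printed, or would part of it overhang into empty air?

Compare the two slices. At z = 0.5: the 15×26.5 cube contributes its full rectangle (area 397.50 mm²); the cylinder at (12, 1.5) is not intersected at this z (z outside [6.5, 10.5]); Taking the first minus the rest: none of the subtracted shapes is present at this height, so the 15×26.5 cube is unchanged — area = 397.50 mm². At z = 10.75: the cube (footprint 15×26.5) is included at this height (area 397.50 mm²); the cylinder at (12, 1.5) does not reach this height (z outside [6.5, 10.5]); After the difference (first − rest): none of the subtracted shapes is present at this height, so the 15×26.5 cube is unchanged — area = 397.50 mm². Checking containment: the cross-section at z = 10.75 is a subset of the cross-section at z = 0.5.

entirely on top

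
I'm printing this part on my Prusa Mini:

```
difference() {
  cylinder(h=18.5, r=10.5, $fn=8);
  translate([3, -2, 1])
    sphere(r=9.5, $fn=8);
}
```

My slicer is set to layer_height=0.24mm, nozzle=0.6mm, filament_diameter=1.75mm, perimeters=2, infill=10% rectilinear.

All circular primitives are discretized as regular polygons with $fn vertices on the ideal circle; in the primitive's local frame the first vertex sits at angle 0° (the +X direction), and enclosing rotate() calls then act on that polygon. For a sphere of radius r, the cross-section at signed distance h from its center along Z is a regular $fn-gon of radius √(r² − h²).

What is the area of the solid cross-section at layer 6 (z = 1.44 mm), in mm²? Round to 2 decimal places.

99.44 mm²

At z = 1.44 mm: the cylinder: section is a regular 8-gon, circumradius r=10.5 (area = (8/2)·10.500²·sin(360°/8) = 311.83 mm²); the sphere at (3, -2): section is a regular 8-gon, circumradius = √(r²−h²) = √(9.5²−0.44²) = 9.490 (area = (8/2)·9.490²·sin(360°/8) = 254.72 mm²); Subtracting the remaining from the first: starting from the r=10.5 cylinder (311.83 mm²), the r=9.5 sphere at (3, -2) partially overlaps it — only the 212.39 mm² overlap (of its 254.72 mm²) is removed, clipping the outline — area = 99.44 mm². Overall, the cross-section is a single solid region. Net area = 99.44 mm².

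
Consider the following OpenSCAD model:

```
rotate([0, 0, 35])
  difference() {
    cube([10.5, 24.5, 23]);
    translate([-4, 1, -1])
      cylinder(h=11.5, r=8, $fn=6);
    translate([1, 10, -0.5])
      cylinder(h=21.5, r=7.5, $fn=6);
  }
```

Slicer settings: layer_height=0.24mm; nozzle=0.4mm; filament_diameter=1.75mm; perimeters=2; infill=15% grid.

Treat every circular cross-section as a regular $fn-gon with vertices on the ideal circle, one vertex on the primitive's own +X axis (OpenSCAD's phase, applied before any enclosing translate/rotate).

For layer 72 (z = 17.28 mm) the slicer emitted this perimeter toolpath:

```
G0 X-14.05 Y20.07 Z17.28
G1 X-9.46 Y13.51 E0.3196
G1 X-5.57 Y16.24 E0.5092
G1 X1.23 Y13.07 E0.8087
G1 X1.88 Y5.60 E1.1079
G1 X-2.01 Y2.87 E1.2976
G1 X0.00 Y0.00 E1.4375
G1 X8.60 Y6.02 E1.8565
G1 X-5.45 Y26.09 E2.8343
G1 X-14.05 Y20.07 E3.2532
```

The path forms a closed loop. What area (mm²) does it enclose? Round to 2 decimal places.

171.11 mm²

Apply the shoelace formula to the sequence of (X, Y) vertices; enclosed area = 171.11 mm².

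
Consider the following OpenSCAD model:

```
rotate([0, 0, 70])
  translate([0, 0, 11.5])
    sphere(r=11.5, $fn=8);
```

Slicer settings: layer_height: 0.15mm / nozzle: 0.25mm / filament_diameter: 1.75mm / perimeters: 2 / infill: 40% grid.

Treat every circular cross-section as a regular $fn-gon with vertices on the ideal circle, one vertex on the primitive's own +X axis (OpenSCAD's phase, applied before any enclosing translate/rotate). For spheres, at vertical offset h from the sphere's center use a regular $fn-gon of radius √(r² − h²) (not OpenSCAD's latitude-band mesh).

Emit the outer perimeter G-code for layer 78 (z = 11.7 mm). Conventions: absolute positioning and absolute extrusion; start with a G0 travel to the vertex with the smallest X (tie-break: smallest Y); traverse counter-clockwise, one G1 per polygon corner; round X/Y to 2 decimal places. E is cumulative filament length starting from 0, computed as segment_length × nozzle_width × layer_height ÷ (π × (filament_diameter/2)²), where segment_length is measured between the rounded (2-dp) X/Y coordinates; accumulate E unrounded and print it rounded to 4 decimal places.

G0 X-10.80 Y3.93 Z11.70
G1 X-10.42 Y-4.86 E0.1372
G1 X-3.93 Y-10.80 E0.2743
G1 X4.86 Y-10.42 E0.4115
G1 X10.80 Y-3.93 E0.5487
G1 X10.42 Y4.86 E0.6858
G1 X3.93 Y10.80 E0.8230
G1 X-4.86 Y10.42 E0.9602
G1 X-10.80 Y3.93 E1.0973

At z = 11.7 mm: the r=11.5 sphere slices to a regular 8-gon of circumradius 11.498 (√(r²−h²) with h=0.2 from center); (rotated 70° about Z; rotation is an isometry so areas/perimeters/island counts are preserved). The outline is a single polygon with 8 vertices. Extrusion per mm of travel: 0.25 × 0.15 / (π × 0.875²) = 0.015591. Accumulating E over each segment gives final E = 1.0973.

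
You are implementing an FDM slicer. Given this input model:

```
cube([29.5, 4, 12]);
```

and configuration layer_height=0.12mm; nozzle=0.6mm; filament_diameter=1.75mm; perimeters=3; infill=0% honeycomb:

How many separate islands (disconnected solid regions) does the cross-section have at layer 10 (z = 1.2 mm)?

1

At z = 1.2 mm: the 29.5×4 cube contributes its full rectangle. Overall, the cross-section is a single solid region. Island count = 1.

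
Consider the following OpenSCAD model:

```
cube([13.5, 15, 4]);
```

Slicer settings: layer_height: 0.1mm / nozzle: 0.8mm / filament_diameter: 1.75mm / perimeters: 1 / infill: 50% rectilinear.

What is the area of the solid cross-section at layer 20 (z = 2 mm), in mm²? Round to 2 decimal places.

202.50 mm²

At z = 2 mm: the cube (footprint 13.5×15) is included at this height (area 202.50 mm²). Overall, the cross-section is a single solid region. Net area = 202.50 mm².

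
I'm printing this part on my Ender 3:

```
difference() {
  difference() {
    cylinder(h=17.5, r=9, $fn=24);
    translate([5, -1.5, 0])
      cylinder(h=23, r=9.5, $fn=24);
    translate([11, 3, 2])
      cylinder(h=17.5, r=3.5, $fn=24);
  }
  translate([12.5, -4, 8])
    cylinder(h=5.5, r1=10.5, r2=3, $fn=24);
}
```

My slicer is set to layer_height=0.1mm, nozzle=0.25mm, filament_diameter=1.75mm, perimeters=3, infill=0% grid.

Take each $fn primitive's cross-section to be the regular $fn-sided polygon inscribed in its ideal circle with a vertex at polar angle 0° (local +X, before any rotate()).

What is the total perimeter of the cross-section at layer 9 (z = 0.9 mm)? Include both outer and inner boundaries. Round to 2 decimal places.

54.43 mm

At z = 0.9 mm: the r=9 cylinder contributes a regular 24-gon of circumradius 9 (perimeter = 2·24·9.000·sin(180°/24) = 56.39 mm); the r=9.5 cylinder at (5, -1.5) gives a regular 24-gon of circumradius 9.5 (constant along its height) (perimeter = 2·24·9.500·sin(180°/24) = 59.52 mm); the cylinder at (11, 3) is absent (z outside [2, 19.5]); Taking the first minus the rest: starting from the r=9 cylinder, the r=9.5 cylinder at (5, -1.5) partially overlaps it — only the 170.78 mm² overlap (of its 280.30 mm²) is removed, clipping the outline — boundary = 54.43 mm; the cone at (12.5, -4) is not intersected at this z (z outside [8, 13.5]); After the difference (first − rest): none of the subtracted shapes is present at this height, so that combined region is unchanged — boundary = 54.43 mm. Overall, the cross-section is a single solid region. Total boundary length (outer) = 54.43 mm.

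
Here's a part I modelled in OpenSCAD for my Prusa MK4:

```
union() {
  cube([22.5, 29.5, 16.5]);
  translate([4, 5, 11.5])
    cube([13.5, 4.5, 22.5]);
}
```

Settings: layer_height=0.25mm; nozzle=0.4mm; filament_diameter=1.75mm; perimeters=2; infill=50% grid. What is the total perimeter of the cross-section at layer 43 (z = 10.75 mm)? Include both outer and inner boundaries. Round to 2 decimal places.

104.00 mm

At z = 10.75 mm: the cube is present — its section is the full 22.5×29.5 rectangle (perimeter 104.00 mm); the cube at (4, 5) is absent (z outside [11.5, 34]); Combining (union): only the 22.5×29.5 cube is present, so the union is just that shape — boundary = 104.00 mm. Overall, the cross-section is a single solid region. Total boundary length (outer) = 104.00 mm.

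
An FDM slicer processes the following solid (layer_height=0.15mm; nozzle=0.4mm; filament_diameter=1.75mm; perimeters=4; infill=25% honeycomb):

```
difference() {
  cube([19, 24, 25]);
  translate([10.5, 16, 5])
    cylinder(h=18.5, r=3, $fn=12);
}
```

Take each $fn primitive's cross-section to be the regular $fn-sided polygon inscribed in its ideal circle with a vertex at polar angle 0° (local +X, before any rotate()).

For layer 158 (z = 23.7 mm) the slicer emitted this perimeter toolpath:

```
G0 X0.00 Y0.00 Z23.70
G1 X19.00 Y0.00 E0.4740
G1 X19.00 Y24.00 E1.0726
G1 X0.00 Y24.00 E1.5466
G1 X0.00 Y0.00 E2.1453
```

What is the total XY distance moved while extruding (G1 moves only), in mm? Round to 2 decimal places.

Sum the Euclidean lengths of each G1 segment: total = 86.00 mm.

86.00 mm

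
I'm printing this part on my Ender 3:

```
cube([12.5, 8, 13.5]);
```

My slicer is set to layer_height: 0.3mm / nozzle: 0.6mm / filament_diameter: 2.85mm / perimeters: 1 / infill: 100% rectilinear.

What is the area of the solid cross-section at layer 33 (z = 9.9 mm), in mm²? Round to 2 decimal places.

100.00 mm²

At z = 9.9 mm: the cube (footprint 12.5×8) is included at this height (area 100.00 mm²). Overall, the cross-section is a single solid region. Net area = 100.00 mm².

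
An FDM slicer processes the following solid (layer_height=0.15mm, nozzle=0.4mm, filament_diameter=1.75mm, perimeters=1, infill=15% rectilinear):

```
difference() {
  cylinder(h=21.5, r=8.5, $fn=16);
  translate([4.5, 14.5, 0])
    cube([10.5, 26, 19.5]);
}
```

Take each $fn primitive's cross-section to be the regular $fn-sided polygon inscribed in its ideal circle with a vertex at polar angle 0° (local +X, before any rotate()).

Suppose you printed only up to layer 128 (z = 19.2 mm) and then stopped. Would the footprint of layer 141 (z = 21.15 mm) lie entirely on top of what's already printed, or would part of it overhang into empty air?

Compare the two slices. At z = 19.2: the cylinder: section is a regular 16-gon, circumradius r=8.5 (area = (16/2)·8.500²·sin(360°/16) = 221.19 mm²); the cube at (4.5, 14.5) (footprint 10.5×26) is included at this height (area 273.00 mm²); After the difference (first − rest): starting from the r=8.5 cylinder (221.19 mm²), the 10.5×26 cube at (4.5, 14.5) misses the remaining region (no effect) — area = 221.19 mm². At z = 21.15: the r=8.5 cylinder contributes a regular 16-gon of circumradius 8.5 (area = (16/2)·8.500²·sin(360°/16) = 221.19 mm²); the cube at (4.5, 14.5) is not intersected at this z (z outside [0, 19.5]); After the difference (first − rest): none of the subtracted shapes is present at this height, so the r=8.5 cylinder is unchanged — area = 221.19 mm². Checking containment: the cross-section at z = 21.15 is a subset of the cross-section at z = 19.2.

entirely on top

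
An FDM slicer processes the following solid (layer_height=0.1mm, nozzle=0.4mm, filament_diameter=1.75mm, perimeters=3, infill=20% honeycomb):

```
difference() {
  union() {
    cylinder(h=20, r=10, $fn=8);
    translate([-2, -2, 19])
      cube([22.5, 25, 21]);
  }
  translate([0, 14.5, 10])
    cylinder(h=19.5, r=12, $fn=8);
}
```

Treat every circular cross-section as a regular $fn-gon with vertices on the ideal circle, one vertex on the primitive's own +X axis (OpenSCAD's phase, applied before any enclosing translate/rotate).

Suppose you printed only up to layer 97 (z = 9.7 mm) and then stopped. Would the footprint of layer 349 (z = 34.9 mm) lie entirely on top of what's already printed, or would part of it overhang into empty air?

Compare the two slices. At z = 9.7: the r=10 cylinder gives a regular 8-gon of circumradius 10 (constant along its height) (area = (8/2)·10.000²·sin(360°/8) = 282.84 mm²); the cube at (-2, -2) is not intersected at this z (z outside [19, 40]); Combining (union): only the r=10 cylinder is present, so the union is just that shape — area = 282.84 mm²; the cylinder at (0, 14.5) is not intersected at this z (z outside [10, 29.5]); After the difference (first − rest): none of the subtracted shapes is present at this height, so the result so far is unchanged — area = 282.84 mm². At z = 34.9: the cylinder is absent (z outside [0, 20]); the cube at (-2, -2) is present — its section is the full 22.5×25 rectangle (area 562.50 mm²); Taking the union: only the 22.5×25 cube at (-2, -2) is present, so the union is just that shape — area = 562.50 mm²; the cylinder at (0, 14.5) is absent (z outside [10, 29.5]); Subtracting the remaining from the first: none of the subtracted shapes is present at this height, so the result so far is unchanged — area = 562.50 mm². Checking containment: at z = 34.9 the cross-section extends beyond the z = 9.7 cross-section by about 449.45 mm².

part overhangs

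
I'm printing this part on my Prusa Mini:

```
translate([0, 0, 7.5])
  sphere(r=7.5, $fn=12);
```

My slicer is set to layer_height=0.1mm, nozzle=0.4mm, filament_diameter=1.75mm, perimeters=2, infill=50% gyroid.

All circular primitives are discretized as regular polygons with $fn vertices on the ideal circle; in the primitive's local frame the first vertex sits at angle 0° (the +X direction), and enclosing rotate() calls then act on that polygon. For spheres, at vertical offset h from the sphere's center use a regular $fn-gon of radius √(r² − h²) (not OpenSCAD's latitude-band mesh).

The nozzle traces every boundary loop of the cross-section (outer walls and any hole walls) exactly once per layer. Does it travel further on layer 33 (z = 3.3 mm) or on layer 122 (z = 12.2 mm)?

Layer 33 (z = 3.3): the r=7.5 sphere slices to a regular 12-gon of circumradius 6.214 (√(r²−h²) with h=4.2 from center) (perimeter = 2·12·6.214·sin(180°/12) = 38.60 mm). So its perimeter = 38.60 mm. Layer 122 (z = 12.2): the r=7.5 sphere slices to a regular 12-gon of circumradius 5.845 (√(r²−h²) with h=4.7 from center) (perimeter = 2·12·5.845·sin(180°/12) = 36.30 mm). So its perimeter = 36.30 mm. Layer 33 is larger (38.60 vs 36.30 mm).

layer 33 (z = 3.3 mm)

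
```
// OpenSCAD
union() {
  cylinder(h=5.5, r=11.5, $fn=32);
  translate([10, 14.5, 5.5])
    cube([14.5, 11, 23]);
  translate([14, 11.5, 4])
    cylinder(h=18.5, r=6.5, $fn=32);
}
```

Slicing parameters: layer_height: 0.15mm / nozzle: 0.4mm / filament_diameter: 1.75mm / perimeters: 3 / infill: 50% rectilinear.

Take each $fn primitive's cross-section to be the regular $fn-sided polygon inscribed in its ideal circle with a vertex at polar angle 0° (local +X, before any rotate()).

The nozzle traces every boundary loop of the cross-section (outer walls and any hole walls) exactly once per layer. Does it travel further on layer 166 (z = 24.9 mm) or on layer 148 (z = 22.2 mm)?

Layer 166 (z = 24.9): the cylinder does not reach this height (z outside [0, 5.5]); the cube at (10, 14.5) is present — its section is the full 14.5×11 rectangle (perimeter 51.00 mm); the cylinder at (14, 11.5) does not reach this height (z outside [4, 22.5]); Merging all regions: only the 14.5×11 cube at (10, 14.5) is present, so the union is just that shape — boundary = 51.00 mm. So its perimeter = 51.00 mm. Layer 148 (z = 22.2): the cylinder is not intersected at this z (z outside [0, 5.5]); the cube at (10, 14.5) is present — its section is the full 14.5×11 rectangle (perimeter 51.00 mm); the r=6.5 cylinder at (14, 11.5) gives a regular 32-gon of circumradius 6.5 (constant along its height) (perimeter = 2·32·6.500·sin(180°/32) = 40.78 mm); Combining (union): the regions partially overlap (shared area 26.41 mm²), so the edge portions inside another operand are dropped and the merged outline is re-measured after clipping — boundary = 68.57 mm. So its perimeter = 68.57 mm. Layer 148 is larger (68.57 vs 51.00 mm).

layer 148 (z = 22.2 mm)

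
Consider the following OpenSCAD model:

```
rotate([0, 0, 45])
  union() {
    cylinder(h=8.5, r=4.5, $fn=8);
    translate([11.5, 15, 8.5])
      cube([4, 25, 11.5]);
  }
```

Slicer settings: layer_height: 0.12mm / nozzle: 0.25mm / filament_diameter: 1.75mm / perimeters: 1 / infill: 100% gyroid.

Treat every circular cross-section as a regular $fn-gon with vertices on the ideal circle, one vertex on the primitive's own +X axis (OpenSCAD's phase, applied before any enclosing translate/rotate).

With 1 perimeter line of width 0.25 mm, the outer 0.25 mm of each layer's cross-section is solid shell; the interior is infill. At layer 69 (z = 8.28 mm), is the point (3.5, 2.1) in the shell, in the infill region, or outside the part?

At z = 8.28 mm: the cylinder: section is a regular 8-gon, circumradius r=4.5; the cube at (11.5, 15) does not reach this height (z outside [8.5, 20]); Combining (union): only the r=4.5 cylinder is present, so the union is just that shape — 1 connected region; (whole slice rotated 45° about Z — lengths, areas and connectivity unchanged). Overall, the cross-section is a single solid region. Undo the 45° rotation: the query point maps to (3.960, -0.990) in the un-rotated model frame. The nearest boundary edge runs (3.18, -3.18)→(4.50, 0.00); distance from the point to it = 0.12 mm. The point is inside the cross-section, 0.12 mm from the nearest boundary — within the 0.25 mm shell band (1 × 0.25).

shell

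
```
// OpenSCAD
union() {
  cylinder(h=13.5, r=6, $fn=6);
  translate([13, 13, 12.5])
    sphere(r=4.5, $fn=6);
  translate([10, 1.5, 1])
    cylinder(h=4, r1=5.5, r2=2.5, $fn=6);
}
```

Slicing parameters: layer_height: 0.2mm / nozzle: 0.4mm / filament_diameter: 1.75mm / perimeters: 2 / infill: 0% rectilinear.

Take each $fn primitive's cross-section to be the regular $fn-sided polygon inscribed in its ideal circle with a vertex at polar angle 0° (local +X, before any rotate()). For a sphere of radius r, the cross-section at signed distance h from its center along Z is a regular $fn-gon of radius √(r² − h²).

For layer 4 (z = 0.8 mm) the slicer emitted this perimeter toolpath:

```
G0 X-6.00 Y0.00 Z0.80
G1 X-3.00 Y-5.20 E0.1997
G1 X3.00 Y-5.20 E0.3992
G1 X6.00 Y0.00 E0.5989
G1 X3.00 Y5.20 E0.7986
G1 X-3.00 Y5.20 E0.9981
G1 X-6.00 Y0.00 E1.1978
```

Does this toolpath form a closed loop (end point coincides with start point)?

Start point (G0): (-6.00, 0.00). End point (last G1): the path returns to the start — closed.

yes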